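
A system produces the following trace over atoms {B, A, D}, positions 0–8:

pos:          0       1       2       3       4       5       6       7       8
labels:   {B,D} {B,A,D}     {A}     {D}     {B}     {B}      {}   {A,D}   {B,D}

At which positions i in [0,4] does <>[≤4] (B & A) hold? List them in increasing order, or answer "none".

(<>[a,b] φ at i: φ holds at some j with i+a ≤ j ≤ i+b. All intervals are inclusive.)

0, 1

Evaluate at each i in [0,4]:
  i=0: ✓ (witness j=1)
  i=1: ✓ (witness j=1)
  i=2: ✗ (none in [2,6])
  i=3: ✗ (none in [3,7])
  i=4: ✗ (none in [4,8])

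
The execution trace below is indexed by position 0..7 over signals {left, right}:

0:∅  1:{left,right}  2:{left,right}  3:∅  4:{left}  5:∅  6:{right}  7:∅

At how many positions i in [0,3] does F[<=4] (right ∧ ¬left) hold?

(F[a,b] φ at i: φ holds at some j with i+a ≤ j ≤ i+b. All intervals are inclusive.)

2

Evaluate at each i in [0,3]:
  i=0: ✗ (none in [0,4])
  i=1: ✗ (none in [1,5])
  i=2: ✓ (witness j=6)
  i=3: ✓ (witness j=6)
Positions where it holds: {2, 3} → 2.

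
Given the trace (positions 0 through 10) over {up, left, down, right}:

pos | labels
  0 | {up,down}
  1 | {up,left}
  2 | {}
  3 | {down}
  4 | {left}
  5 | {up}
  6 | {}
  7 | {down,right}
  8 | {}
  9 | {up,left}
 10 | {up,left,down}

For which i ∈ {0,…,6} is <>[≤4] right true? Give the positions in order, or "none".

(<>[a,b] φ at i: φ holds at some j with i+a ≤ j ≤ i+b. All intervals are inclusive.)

3, 4, 5, 6

Evaluate at each i in [0,6]:
  i=0: ✗ (none in [0,4])
  i=1: ✗ (none in [1,5])
  i=2: ✗ (none in [2,6])
  i=3: ✓ (witness j=7)
  i=4: ✓ (witness j=7)
  i=5: ✓ (witness j=7)
  i=6: ✓ (witness j=7)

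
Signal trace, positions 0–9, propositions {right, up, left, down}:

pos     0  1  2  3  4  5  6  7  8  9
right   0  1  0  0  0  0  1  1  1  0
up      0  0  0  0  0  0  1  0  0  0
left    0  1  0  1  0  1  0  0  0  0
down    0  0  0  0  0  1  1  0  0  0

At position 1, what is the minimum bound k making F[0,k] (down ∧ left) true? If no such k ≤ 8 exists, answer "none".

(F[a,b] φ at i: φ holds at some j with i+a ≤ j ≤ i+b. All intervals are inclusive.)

4

Scan j = 1,2,… for (down ∧ left):
  j=1: fails
  j=2: fails
  j=3: fails
  j=4: fails
  j=5: holds
First hit at j=5, so smallest k = 5-1 = 4.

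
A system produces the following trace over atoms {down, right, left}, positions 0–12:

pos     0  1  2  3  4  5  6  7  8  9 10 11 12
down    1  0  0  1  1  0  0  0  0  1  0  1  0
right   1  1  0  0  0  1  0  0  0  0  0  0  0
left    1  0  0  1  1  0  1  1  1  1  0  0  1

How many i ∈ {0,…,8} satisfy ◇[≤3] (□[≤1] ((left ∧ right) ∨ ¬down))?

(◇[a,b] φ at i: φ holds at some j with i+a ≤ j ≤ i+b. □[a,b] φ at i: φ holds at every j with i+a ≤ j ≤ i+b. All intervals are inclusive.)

Evaluate at each i in [0,8]:
  i=0: ✓ (witness j=0)
  i=1: ✓ (witness j=1)
  i=2: ✓ (witness j=5)
  i=3: ✓ (witness j=5)
  i=4: ✓ (witness j=5)
  i=5: ✓ (witness j=5)
  i=6: ✓ (witness j=6)
  i=7: ✓ (witness j=7)
  i=8: ✗ (none in [8,11])
Positions where it holds: {0, 1, 2, 3, 4, 5, 6, 7} → 8.

8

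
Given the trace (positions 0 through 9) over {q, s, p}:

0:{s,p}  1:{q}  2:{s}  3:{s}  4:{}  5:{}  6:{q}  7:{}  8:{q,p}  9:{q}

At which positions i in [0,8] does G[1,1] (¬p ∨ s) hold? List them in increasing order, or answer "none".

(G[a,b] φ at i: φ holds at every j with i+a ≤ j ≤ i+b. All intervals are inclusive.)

Evaluate at each i in [0,8]:
  i=0: ✓ (all of [1,1])
  i=1: ✓ (all of [2,2])
  i=2: ✓ (all of [3,3])
  i=3: ✓ (all of [4,4])
  i=4: ✓ (all of [5,5])
  i=5: ✓ (all of [6,6])
  i=6: ✓ (all of [7,7])
  i=7: ✗ (fails at j=8)
  i=8: ✓ (all of [9,9])

0, 1, 2, 3, 4, 5, 6, 8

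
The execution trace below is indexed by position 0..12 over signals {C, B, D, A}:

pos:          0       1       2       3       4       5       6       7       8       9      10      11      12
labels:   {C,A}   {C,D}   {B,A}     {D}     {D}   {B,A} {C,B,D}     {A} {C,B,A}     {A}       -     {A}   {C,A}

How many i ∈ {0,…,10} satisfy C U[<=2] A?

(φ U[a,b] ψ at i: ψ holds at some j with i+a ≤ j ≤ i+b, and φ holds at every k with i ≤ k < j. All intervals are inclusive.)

Evaluate at each i in [0,10]:
  i=0: ✓ (rhs at j=0)
  i=1: ✓ (rhs at j=2; lhs holds on [1,1])
  i=2: ✓ (rhs at j=2)
  i=3: ✗ (lhs fails at k=3 before rhs at j=5)
  i=4: ✗ (lhs fails at k=4 before rhs at j=5)
  i=5: ✓ (rhs at j=5)
  i=6: ✓ (rhs at j=7; lhs holds on [6,6])
  i=7: ✓ (rhs at j=7)
  i=8: ✓ (rhs at j=8)
  i=9: ✓ (rhs at j=9)
  i=10: ✗ (lhs fails at k=10 before rhs at j=11)
Positions where it holds: {0, 1, 2, 5, 6, 7, 8, 9} → 8.

8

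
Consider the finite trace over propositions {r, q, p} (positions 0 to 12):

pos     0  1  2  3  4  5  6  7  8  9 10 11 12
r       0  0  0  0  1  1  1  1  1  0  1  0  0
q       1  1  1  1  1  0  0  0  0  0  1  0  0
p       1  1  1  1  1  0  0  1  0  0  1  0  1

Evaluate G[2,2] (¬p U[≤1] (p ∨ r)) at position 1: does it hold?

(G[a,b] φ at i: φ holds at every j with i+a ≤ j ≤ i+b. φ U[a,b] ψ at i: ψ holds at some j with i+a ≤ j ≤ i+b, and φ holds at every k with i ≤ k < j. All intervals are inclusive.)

Holds

Check (¬p U[≤1] (p ∨ r)) at every j in [3,3]:
  j=3: holds
All positions satisfy it → formula holds.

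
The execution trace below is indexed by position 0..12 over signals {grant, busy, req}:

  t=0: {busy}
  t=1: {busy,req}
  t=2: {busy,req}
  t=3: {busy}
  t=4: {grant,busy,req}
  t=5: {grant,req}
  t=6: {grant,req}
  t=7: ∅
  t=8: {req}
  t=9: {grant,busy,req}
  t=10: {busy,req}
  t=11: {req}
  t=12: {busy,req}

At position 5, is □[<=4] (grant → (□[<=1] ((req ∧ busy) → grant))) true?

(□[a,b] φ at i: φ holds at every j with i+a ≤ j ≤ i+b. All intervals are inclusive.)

Check (grant → (□[<=1] ((req ∧ busy) → grant))) at every j in [5,9]:
  j=5: antecedent true; consequent holds on [5,6] → ✓
  j=6: antecedent true; consequent holds on [6,7] → ✓
  j=7: antecedent false → ✓
  j=8: antecedent false → ✓
  j=9: antecedent true; consequent fails at 10 → ✗
Fails at j=9 → formula fails.

Does not hold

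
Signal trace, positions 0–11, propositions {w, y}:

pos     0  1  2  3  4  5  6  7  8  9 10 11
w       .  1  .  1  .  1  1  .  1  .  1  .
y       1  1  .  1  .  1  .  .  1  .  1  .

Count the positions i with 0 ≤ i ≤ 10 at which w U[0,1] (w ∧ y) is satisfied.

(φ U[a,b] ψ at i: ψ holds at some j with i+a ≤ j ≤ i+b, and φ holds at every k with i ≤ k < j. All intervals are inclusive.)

5

Evaluate at each i in [0,10]:
  i=0: ✗ (lhs fails at k=0 before rhs at j=1)
  i=1: ✓ (rhs at j=1)
  i=2: ✗ (lhs fails at k=2 before rhs at j=3)
  i=3: ✓ (rhs at j=3)
  i=4: ✗ (lhs fails at k=4 before rhs at j=5)
  i=5: ✓ (rhs at j=5)
  i=6: ✗ (no rhs in [6,7])
  i=7: ✗ (lhs fails at k=7 before rhs at j=8)
  i=8: ✓ (rhs at j=8)
  i=9: ✗ (lhs fails at k=9 before rhs at j=10)
  i=10: ✓ (rhs at j=10)
Positions where it holds: {1, 3, 5, 8, 10} → 5.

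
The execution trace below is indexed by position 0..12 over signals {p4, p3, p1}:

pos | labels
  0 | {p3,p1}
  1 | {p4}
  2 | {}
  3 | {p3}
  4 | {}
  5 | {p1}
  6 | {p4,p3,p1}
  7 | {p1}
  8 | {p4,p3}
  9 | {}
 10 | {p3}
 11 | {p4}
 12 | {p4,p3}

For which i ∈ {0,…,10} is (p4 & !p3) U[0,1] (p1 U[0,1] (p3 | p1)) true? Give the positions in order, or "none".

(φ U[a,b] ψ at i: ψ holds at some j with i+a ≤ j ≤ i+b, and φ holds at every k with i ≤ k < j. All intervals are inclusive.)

0, 3, 5, 6, 7, 8, 10

Evaluate at each i in [0,10]:
  i=0: ✓ (rhs at j=0)
  i=1: ✗ (no rhs in [1,2])
  i=2: ✗ (lhs fails at k=2 before rhs at j=3)
  i=3: ✓ (rhs at j=3)
  i=4: ✗ (lhs fails at k=4 before rhs at j=5)
  i=5: ✓ (rhs at j=5)
  i=6: ✓ (rhs at j=6)
  i=7: ✓ (rhs at j=7)
  i=8: ✓ (rhs at j=8)
  i=9: ✗ (lhs fails at k=9 before rhs at j=10)
  i=10: ✓ (rhs at j=10)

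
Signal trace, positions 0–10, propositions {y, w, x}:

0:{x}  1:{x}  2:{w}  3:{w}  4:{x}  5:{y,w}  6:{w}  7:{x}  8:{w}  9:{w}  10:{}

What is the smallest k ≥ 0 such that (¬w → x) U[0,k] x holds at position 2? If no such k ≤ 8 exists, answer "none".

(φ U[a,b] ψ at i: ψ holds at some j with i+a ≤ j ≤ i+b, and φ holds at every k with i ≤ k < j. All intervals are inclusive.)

2

Need earliest j ≥ 2 with x, and (¬w → x) at every k in [2,j-1].
  j=2: rhs fails.
  j=3: rhs fails.
  j=4: rhs holds; lhs holds on [2,3]. k = 2.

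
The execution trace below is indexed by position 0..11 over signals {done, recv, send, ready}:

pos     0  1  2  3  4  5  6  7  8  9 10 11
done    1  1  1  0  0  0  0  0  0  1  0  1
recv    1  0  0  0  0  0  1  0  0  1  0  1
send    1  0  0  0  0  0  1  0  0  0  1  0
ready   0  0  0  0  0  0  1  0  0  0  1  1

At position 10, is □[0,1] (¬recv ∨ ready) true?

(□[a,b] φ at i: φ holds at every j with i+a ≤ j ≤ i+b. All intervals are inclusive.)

True

Check (¬recv ∨ ready) at every j in [10,11]:
  j=10: true
  j=11: true
All positions satisfy it → formula holds.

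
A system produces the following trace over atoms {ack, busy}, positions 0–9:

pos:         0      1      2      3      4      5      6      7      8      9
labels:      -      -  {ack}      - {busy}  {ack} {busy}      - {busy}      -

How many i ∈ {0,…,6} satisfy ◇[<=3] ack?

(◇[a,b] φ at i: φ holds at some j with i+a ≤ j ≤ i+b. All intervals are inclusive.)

6

Evaluate at each i in [0,6]:
  i=0: ✓ (witness j=2)
  i=1: ✓ (witness j=2)
  i=2: ✓ (witness j=2)
  i=3: ✓ (witness j=5)
  i=4: ✓ (witness j=5)
  i=5: ✓ (witness j=5)
  i=6: ✗ (none in [6,9])
Positions where it holds: {0, 1, 2, 3, 4, 5} → 6.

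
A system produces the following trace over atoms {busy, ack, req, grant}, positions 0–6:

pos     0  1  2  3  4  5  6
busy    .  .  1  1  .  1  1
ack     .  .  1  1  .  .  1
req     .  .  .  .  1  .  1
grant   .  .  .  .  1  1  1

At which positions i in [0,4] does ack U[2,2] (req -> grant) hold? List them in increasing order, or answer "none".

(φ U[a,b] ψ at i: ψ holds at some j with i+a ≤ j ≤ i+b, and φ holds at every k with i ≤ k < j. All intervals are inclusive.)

Evaluate at each i in [0,4]:
  i=0: ✗ (lhs fails at k=0 before rhs at j=2)
  i=1: ✗ (lhs fails at k=1 before rhs at j=3)
  i=2: ✓ (rhs at j=4; lhs holds on [2,3])
  i=3: ✗ (lhs fails at k=4 before rhs at j=5)
  i=4: ✗ (lhs fails at k=4 before rhs at j=6)

2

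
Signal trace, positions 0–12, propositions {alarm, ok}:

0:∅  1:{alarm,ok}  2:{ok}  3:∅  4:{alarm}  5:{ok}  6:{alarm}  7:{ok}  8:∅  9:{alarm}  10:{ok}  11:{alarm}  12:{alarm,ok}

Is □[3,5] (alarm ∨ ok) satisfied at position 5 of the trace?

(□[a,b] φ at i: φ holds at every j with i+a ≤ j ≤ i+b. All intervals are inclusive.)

Does not hold

Check (alarm ∨ ok) at every j in [8,10]:
  j=8: false
  j=9: true
  j=10: true
Fails at j=8 → formula fails.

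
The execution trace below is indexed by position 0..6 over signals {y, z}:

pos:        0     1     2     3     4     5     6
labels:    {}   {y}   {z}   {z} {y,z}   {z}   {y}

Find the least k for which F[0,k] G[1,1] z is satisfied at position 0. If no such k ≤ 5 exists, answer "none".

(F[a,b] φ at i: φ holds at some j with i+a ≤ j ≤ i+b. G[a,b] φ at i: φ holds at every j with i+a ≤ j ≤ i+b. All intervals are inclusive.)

Scan j = 0,1,… for G[1,1] z:
  j=0: fails
  j=1: holds
First hit at j=1, so smallest k = 1-0 = 1.

1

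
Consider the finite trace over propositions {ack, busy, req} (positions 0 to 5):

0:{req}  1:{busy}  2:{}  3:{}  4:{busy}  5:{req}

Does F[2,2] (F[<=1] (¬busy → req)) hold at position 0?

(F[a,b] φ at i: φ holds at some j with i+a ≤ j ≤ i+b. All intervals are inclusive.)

Check F[<=1] (¬busy → req) at each j in [2,2]:
  j=2: fails (none in [2,3])
No position in the window satisfies it → formula fails.

False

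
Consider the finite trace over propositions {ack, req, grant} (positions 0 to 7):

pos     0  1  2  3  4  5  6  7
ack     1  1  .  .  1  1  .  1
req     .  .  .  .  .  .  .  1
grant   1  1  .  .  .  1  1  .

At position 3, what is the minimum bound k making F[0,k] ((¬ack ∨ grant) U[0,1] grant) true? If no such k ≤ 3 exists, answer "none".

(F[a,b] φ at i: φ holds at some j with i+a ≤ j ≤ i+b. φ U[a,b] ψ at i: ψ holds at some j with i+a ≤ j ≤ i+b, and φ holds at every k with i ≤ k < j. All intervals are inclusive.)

2

Scan j = 3,4,… for ((¬ack ∨ grant) U[0,1] grant):
  j=3: fails
  j=4: fails
  j=5: holds
First hit at j=5, so smallest k = 5-3 = 2.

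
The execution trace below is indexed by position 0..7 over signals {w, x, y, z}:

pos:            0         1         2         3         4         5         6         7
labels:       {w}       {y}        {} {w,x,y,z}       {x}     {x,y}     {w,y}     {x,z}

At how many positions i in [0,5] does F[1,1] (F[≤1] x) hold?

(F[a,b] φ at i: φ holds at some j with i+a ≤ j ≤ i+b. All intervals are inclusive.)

5

Evaluate at each i in [0,5]:
  i=0: ✗ (none in [1,1])
  i=1: ✓ (witness j=2)
  i=2: ✓ (witness j=3)
  i=3: ✓ (witness j=4)
  i=4: ✓ (witness j=5)
  i=5: ✓ (witness j=6)
Positions where it holds: {1, 2, 3, 4, 5} → 5.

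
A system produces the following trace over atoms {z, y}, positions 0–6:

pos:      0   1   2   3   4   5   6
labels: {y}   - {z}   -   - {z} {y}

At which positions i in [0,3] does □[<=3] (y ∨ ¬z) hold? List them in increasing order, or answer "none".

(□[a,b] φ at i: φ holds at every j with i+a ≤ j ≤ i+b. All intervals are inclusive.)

none

Evaluate at each i in [0,3]:
  i=0: ✗ (fails at j=2)
  i=1: ✗ (fails at j=2)
  i=2: ✗ (fails at j=2)
  i=3: ✗ (fails at j=5)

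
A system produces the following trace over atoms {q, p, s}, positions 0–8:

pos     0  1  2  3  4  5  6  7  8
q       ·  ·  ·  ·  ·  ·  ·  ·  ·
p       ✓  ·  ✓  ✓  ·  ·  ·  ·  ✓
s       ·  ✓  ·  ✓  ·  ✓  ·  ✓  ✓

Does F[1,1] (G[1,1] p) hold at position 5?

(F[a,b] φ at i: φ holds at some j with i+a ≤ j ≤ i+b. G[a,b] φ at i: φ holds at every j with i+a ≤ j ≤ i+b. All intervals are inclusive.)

Check G[1,1] p at each j in [6,6]:
  j=6: fails at 7
No position in the window satisfies it → formula fails.

No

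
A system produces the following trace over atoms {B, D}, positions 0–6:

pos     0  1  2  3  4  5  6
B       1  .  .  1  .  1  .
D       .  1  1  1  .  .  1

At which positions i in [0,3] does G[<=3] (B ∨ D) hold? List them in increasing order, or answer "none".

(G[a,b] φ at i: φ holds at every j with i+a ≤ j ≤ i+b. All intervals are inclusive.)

0

Evaluate at each i in [0,3]:
  i=0: ✓ (all of [0,3])
  i=1: ✗ (fails at j=4)
  i=2: ✗ (fails at j=4)
  i=3: ✗ (fails at j=4)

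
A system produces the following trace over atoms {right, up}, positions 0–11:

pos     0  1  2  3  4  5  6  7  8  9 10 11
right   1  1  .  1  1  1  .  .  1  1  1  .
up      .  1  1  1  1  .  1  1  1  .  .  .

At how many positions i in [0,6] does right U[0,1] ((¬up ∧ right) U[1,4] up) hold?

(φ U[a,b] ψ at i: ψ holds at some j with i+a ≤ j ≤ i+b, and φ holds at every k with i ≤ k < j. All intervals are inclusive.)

3

Evaluate at each i in [0,6]:
  i=0: ✓ (rhs at j=0)
  i=1: ✗ (no rhs in [1,2])
  i=2: ✗ (no rhs in [2,3])
  i=3: ✗ (no rhs in [3,4])
  i=4: ✓ (rhs at j=5; lhs holds on [4,4])
  i=5: ✓ (rhs at j=5)
  i=6: ✗ (no rhs in [6,7])
Positions where it holds: {0, 4, 5} → 3.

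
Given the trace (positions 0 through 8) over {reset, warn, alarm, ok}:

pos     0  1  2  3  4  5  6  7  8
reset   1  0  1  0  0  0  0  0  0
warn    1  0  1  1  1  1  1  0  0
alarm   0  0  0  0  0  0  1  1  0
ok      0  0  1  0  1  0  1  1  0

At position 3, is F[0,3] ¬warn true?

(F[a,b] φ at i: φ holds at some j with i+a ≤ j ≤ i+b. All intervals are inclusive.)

No

Check ¬warn at each j in [3,6]:
  j=3: false
  j=4: false
  j=5: false
  j=6: false
No position in the window satisfies it → formula fails.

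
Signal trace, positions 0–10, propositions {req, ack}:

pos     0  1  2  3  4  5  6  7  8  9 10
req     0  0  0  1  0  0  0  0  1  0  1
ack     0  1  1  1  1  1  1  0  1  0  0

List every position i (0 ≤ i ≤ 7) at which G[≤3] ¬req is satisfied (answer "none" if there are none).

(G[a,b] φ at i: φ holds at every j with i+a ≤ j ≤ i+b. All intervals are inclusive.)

4

Evaluate at each i in [0,7]:
  i=0: ✗ (fails at j=3)
  i=1: ✗ (fails at j=3)
  i=2: ✗ (fails at j=3)
  i=3: ✗ (fails at j=3)
  i=4: ✓ (all of [4,7])
  i=5: ✗ (fails at j=8)
  i=6: ✗ (fails at j=8)
  i=7: ✗ (fails at j=8)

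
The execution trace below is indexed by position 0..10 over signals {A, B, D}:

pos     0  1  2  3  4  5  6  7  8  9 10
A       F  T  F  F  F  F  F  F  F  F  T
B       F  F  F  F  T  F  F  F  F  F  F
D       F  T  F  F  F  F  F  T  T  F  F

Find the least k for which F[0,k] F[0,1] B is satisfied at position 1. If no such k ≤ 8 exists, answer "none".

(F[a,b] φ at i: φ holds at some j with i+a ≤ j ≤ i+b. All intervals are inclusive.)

Scan j = 1,2,… for F[0,1] B:
  j=1: fails
  j=2: fails
  j=3: holds
First hit at j=3, so smallest k = 3-1 = 2.

2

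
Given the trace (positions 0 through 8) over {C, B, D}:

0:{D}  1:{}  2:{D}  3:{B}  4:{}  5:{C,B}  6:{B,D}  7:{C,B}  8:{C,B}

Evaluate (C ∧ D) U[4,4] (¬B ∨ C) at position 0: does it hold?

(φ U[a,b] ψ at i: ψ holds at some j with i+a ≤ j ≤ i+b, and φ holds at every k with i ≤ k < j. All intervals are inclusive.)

Need some j in [4,4] with (¬B ∨ C), and (C ∧ D) at every k in [0,j-1].
  j=4: (¬B ∨ C) holds, but (C ∧ D) fails at k=0 → not this j.
No j in the window works → until fails.

False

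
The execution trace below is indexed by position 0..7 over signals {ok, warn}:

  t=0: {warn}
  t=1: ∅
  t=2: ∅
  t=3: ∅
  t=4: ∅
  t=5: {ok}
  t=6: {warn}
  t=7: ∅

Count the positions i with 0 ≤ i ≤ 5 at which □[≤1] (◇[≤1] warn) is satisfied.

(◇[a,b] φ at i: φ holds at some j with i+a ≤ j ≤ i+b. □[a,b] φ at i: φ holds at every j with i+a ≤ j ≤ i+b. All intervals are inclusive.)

Evaluate at each i in [0,5]:
  i=0: ✗ (fails at j=1)
  i=1: ✗ (fails at j=1)
  i=2: ✗ (fails at j=2)
  i=3: ✗ (fails at j=3)
  i=4: ✗ (fails at j=4)
  i=5: ✓ (all of [5,6])
Positions where it holds: {5} → 1.

1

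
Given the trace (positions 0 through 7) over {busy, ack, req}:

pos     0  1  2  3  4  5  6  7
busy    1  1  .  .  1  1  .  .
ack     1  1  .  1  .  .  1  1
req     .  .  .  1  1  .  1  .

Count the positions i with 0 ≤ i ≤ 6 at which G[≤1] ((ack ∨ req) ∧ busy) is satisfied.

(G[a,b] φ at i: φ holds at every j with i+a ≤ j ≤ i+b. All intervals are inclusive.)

Evaluate at each i in [0,6]:
  i=0: ✓ (all of [0,1])
  i=1: ✗ (fails at j=2)
  i=2: ✗ (fails at j=2)
  i=3: ✗ (fails at j=3)
  i=4: ✗ (fails at j=5)
  i=5: ✗ (fails at j=5)
  i=6: ✗ (fails at j=6)
Positions where it holds: {0} → 1.

1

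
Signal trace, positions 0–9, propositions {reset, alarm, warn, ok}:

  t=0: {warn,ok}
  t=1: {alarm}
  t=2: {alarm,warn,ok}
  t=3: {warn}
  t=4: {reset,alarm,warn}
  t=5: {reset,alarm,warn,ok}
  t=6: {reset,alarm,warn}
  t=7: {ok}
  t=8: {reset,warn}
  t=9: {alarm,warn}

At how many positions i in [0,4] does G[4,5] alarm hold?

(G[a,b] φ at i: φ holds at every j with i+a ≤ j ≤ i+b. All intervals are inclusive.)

Evaluate at each i in [0,4]:
  i=0: ✓ (all of [4,5])
  i=1: ✓ (all of [5,6])
  i=2: ✗ (fails at j=7)
  i=3: ✗ (fails at j=7)
  i=4: ✗ (fails at j=8)
Positions where it holds: {0, 1} → 2.

2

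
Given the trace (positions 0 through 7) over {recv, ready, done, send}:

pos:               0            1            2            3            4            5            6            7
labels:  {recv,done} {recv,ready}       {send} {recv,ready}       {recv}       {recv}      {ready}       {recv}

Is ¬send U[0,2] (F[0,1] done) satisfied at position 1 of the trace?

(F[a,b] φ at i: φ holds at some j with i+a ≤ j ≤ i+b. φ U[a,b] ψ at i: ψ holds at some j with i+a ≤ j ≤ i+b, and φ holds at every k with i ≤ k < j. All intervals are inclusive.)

Does not hold

Need some j in [1,3] with F[0,1] done, and ¬send at every k in [1,j-1].
  j=1: F[0,1] done — fails (none in [1,2]).
  j=2: F[0,1] done — fails (none in [2,3]).
  j=3: F[0,1] done — fails (none in [3,4]).
No j in the window works → until fails.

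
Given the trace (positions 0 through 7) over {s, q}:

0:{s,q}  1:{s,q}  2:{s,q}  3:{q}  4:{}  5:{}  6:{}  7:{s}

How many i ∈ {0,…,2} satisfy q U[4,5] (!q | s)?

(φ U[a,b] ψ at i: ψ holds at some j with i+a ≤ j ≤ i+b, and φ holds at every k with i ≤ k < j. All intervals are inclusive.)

1

Evaluate at each i in [0,2]:
  i=0: ✓ (rhs at j=4; lhs holds on [0,3])
  i=1: ✗ (lhs fails at k=4 before rhs at j=5)
  i=2: ✗ (lhs fails at k=4 before rhs at j=6)
Positions where it holds: {0} → 1.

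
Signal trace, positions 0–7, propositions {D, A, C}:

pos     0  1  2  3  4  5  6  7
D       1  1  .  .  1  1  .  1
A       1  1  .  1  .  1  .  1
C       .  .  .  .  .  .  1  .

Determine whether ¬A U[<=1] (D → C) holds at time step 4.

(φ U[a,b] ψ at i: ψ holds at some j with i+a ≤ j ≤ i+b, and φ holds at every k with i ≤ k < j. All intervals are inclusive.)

Does not hold

Need some j in [4,5] with (D → C), and ¬A at every k in [4,j-1].
  j=4: (D → C) false.
  j=5: (D → C) false.
No j in the window works → until fails.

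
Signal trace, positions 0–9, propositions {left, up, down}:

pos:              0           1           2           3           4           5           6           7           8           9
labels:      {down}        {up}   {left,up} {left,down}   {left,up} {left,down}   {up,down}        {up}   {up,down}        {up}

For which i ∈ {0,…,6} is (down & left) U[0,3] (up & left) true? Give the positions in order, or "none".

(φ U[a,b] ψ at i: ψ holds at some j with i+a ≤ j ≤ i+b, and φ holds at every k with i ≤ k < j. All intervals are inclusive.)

Evaluate at each i in [0,6]:
  i=0: ✗ (lhs fails at k=0 before rhs at j=2)
  i=1: ✗ (lhs fails at k=1 before rhs at j=2)
  i=2: ✓ (rhs at j=2)
  i=3: ✓ (rhs at j=4; lhs holds on [3,3])
  i=4: ✓ (rhs at j=4)
  i=5: ✗ (no rhs in [5,8])
  i=6: ✗ (no rhs in [6,9])

2, 3, 4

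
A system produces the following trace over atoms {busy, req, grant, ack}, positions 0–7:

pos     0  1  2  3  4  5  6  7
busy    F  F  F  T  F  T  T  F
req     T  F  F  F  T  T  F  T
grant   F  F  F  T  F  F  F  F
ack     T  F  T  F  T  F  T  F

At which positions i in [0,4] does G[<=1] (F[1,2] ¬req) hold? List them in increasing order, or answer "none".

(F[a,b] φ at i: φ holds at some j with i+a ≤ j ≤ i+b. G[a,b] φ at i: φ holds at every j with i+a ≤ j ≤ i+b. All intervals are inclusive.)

Evaluate at each i in [0,4]:
  i=0: ✓ (all of [0,1])
  i=1: ✓ (all of [1,2])
  i=2: ✗ (fails at j=3)
  i=3: ✗ (fails at j=3)
  i=4: ✓ (all of [4,5])

0, 1, 4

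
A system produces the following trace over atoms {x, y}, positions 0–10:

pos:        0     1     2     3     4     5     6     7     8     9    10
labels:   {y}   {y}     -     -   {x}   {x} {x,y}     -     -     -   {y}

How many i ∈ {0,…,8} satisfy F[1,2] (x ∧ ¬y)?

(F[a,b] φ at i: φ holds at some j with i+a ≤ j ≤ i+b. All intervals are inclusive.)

Evaluate at each i in [0,8]:
  i=0: ✗ (none in [1,2])
  i=1: ✗ (none in [2,3])
  i=2: ✓ (witness j=4)
  i=3: ✓ (witness j=4)
  i=4: ✓ (witness j=5)
  i=5: ✗ (none in [6,7])
  i=6: ✗ (none in [7,8])
  i=7: ✗ (none in [8,9])
  i=8: ✗ (none in [9,10])
Positions where it holds: {2, 3, 4} → 3.

3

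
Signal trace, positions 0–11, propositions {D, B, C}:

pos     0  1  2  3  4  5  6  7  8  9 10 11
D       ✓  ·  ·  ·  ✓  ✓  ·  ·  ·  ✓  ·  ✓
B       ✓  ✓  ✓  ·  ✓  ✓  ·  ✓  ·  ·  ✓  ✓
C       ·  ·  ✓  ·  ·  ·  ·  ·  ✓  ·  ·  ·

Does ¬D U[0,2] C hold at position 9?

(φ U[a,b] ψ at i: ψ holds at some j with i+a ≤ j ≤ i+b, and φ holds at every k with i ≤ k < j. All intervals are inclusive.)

Need some j in [9,11] with C, and ¬D at every k in [9,j-1].
  j=9: C false.
  j=10: C false.
  j=11: C false.
No j in the window works → until fails.

False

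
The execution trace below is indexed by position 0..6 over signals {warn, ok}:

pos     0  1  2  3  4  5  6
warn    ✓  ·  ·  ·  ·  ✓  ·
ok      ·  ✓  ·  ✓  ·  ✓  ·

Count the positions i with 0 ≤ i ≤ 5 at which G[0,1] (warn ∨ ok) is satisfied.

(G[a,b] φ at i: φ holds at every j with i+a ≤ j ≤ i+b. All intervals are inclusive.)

1

Evaluate at each i in [0,5]:
  i=0: ✓ (all of [0,1])
  i=1: ✗ (fails at j=2)
  i=2: ✗ (fails at j=2)
  i=3: ✗ (fails at j=4)
  i=4: ✗ (fails at j=4)
  i=5: ✗ (fails at j=6)
Positions where it holds: {0} → 1.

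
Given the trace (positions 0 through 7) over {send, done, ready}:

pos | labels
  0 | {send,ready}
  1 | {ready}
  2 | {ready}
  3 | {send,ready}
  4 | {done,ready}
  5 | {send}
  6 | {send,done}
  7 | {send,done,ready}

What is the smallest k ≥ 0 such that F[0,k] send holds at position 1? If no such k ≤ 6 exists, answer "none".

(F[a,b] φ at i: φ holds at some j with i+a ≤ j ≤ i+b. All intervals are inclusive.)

Scan j = 1,2,… for send:
  j=1: fails
  j=2: fails
  j=3: holds
First hit at j=3, so smallest k = 3-1 = 2.

2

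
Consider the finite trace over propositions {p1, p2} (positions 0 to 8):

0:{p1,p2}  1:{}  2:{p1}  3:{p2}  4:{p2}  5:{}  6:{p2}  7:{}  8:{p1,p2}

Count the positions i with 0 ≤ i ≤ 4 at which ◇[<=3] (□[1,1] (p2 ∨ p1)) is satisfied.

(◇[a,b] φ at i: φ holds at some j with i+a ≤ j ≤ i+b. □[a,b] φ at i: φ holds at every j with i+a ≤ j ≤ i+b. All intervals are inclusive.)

5

Evaluate at each i in [0,4]:
  i=0: ✓ (witness j=1)
  i=1: ✓ (witness j=1)
  i=2: ✓ (witness j=2)
  i=3: ✓ (witness j=3)
  i=4: ✓ (witness j=5)
Positions where it holds: {0, 1, 2, 3, 4} → 5.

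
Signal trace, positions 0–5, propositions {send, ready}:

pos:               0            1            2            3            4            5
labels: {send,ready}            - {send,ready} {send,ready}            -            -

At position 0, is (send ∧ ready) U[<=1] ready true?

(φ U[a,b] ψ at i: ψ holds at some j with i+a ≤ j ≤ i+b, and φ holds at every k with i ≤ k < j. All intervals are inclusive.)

True

Need some j in [0,1] with ready, and (send ∧ ready) at every k in [0,j-1].
  j=0: ready holds; no prefix to check → satisfied.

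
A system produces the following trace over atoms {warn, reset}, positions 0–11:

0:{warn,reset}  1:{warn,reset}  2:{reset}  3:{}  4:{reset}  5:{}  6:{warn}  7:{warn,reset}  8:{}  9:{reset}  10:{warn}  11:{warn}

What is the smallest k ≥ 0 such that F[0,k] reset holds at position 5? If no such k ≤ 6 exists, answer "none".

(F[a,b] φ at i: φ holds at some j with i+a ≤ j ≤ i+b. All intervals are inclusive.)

Scan j = 5,6,… for reset:
  j=5: fails
  j=6: fails
  j=7: holds
First hit at j=7, so smallest k = 7-5 = 2.

2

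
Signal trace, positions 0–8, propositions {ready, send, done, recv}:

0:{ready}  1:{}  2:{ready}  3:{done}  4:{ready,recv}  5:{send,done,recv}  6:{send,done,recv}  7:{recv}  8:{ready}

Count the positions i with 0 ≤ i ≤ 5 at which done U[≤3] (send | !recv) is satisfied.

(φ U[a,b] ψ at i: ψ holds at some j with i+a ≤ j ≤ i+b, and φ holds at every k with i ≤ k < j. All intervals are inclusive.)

5

Evaluate at each i in [0,5]:
  i=0: ✓ (rhs at j=0)
  i=1: ✓ (rhs at j=1)
  i=2: ✓ (rhs at j=2)
  i=3: ✓ (rhs at j=3)
  i=4: ✗ (lhs fails at k=4 before rhs at j=5)
  i=5: ✓ (rhs at j=5)
Positions where it holds: {0, 1, 2, 3, 5} → 5.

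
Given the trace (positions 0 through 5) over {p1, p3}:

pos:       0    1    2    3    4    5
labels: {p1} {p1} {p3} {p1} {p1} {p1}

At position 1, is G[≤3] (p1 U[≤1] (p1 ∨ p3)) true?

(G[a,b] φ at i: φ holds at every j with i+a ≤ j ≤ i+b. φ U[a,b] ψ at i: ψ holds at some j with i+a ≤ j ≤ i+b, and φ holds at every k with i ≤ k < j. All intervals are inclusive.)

True

Check (p1 U[≤1] (p1 ∨ p3)) at every j in [1,4]:
  j=1: holds
  j=2: holds
  j=3: holds
  j=4: holds
All positions satisfy it → formula holds.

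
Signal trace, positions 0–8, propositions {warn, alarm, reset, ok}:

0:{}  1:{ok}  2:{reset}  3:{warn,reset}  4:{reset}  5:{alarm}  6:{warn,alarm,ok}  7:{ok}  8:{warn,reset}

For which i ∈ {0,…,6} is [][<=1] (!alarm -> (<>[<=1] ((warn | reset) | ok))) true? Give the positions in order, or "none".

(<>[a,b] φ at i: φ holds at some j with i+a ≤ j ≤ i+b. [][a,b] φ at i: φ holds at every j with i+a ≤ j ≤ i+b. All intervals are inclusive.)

Evaluate at each i in [0,6]:
  i=0: ✓ (all of [0,1])
  i=1: ✓ (all of [1,2])
  i=2: ✓ (all of [2,3])
  i=3: ✓ (all of [3,4])
  i=4: ✓ (all of [4,5])
  i=5: ✓ (all of [5,6])
  i=6: ✓ (all of [6,7])

0, 1, 2, 3, 4, 5, 6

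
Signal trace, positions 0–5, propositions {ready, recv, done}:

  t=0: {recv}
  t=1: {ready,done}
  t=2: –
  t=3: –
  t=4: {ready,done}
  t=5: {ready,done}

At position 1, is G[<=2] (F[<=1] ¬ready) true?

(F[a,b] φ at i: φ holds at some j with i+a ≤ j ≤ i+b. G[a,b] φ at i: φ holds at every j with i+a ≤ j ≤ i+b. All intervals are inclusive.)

Check F[<=1] ¬ready at every j in [1,3]:
  j=1: holds (witness at 2)
  j=2: holds (witness at 2)
  j=3: holds (witness at 3)
All positions satisfy it → formula holds.

Holds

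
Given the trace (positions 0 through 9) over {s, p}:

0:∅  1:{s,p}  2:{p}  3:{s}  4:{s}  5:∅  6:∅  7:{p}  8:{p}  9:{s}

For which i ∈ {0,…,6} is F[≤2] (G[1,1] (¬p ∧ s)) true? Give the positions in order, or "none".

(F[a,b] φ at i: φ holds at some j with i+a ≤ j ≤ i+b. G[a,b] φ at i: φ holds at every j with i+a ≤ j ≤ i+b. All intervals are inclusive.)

Evaluate at each i in [0,6]:
  i=0: ✓ (witness j=2)
  i=1: ✓ (witness j=2)
  i=2: ✓ (witness j=2)
  i=3: ✓ (witness j=3)
  i=4: ✗ (none in [4,6])
  i=5: ✗ (none in [5,7])
  i=6: ✓ (witness j=8)

0, 1, 2, 3, 6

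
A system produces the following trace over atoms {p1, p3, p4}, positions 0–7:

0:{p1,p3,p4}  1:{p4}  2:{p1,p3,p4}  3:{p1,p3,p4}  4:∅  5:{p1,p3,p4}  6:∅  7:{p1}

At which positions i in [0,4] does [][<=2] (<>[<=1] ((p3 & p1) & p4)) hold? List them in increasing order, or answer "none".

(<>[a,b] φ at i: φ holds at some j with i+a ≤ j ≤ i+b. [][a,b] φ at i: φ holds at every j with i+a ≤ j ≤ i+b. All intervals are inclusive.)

Evaluate at each i in [0,4]:
  i=0: ✓ (all of [0,2])
  i=1: ✓ (all of [1,3])
  i=2: ✓ (all of [2,4])
  i=3: ✓ (all of [3,5])
  i=4: ✗ (fails at j=6)

0, 1, 2, 3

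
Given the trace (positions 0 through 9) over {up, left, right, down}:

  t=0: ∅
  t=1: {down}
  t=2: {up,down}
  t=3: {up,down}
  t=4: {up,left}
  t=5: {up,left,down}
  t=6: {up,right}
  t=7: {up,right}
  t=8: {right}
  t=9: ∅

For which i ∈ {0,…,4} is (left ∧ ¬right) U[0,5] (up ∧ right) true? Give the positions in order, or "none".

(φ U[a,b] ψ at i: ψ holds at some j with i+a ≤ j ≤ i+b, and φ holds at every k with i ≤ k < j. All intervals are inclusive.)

Evaluate at each i in [0,4]:
  i=0: ✗ (no rhs in [0,5])
  i=1: ✗ (lhs fails at k=1 before rhs at j=6)
  i=2: ✗ (lhs fails at k=2 before rhs at j=6)
  i=3: ✗ (lhs fails at k=3 before rhs at j=6)
  i=4: ✓ (rhs at j=6; lhs holds on [4,5])

4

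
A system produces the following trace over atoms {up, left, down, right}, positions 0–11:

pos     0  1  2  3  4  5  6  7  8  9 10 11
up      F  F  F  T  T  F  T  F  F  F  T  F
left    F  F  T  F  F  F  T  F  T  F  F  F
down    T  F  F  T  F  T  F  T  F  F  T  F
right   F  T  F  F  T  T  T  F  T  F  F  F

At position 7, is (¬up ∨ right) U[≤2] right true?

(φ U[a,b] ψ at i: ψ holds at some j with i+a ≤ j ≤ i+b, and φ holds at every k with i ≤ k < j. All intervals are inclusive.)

Need some j in [7,9] with right, and (¬up ∨ right) at every k in [7,j-1].
  j=7: right false.
  j=8: right holds; (¬up ∨ right) holds at every k in [7,7] → satisfied.

True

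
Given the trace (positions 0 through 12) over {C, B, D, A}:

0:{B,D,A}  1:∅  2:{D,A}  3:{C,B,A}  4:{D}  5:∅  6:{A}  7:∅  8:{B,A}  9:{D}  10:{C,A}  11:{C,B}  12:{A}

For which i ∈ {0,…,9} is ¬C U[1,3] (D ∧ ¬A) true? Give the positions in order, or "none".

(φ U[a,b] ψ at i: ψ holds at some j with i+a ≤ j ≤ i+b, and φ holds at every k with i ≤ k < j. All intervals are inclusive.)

6, 7, 8

Evaluate at each i in [0,9]:
  i=0: ✗ (no rhs in [1,3])
  i=1: ✗ (lhs fails at k=3 before rhs at j=4)
  i=2: ✗ (lhs fails at k=3 before rhs at j=4)
  i=3: ✗ (lhs fails at k=3 before rhs at j=4)
  i=4: ✗ (no rhs in [5,7])
  i=5: ✗ (no rhs in [6,8])
  i=6: ✓ (rhs at j=9; lhs holds on [6,8])
  i=7: ✓ (rhs at j=9; lhs holds on [7,8])
  i=8: ✓ (rhs at j=9; lhs holds on [8,8])
  i=9: ✗ (no rhs in [10,12])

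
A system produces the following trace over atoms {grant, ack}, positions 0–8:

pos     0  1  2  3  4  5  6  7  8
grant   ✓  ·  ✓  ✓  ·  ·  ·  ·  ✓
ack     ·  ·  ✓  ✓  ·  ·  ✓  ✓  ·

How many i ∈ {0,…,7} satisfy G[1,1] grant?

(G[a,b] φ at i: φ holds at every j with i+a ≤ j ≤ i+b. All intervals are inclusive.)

Evaluate at each i in [0,7]:
  i=0: ✗ (fails at j=1)
  i=1: ✓ (all of [2,2])
  i=2: ✓ (all of [3,3])
  i=3: ✗ (fails at j=4)
  i=4: ✗ (fails at j=5)
  i=5: ✗ (fails at j=6)
  i=6: ✗ (fails at j=7)
  i=7: ✓ (all of [8,8])
Positions where it holds: {1, 2, 7} → 3.

3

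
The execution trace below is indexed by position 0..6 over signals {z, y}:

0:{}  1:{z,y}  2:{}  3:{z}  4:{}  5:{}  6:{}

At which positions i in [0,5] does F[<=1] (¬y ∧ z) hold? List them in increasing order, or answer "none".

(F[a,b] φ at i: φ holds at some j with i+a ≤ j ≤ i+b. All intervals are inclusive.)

Evaluate at each i in [0,5]:
  i=0: ✗ (none in [0,1])
  i=1: ✗ (none in [1,2])
  i=2: ✓ (witness j=3)
  i=3: ✓ (witness j=3)
  i=4: ✗ (none in [4,5])
  i=5: ✗ (none in [5,6])

2, 3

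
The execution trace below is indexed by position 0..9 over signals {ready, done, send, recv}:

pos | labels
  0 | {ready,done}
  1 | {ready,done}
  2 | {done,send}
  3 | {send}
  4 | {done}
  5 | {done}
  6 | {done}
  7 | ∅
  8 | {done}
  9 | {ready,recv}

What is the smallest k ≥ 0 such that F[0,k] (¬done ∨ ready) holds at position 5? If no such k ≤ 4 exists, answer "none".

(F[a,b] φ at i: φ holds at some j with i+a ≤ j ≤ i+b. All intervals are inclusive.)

Scan j = 5,6,… for (¬done ∨ ready):
  j=5: fails
  j=6: fails
  j=7: holds
First hit at j=7, so smallest k = 7-5 = 2.

2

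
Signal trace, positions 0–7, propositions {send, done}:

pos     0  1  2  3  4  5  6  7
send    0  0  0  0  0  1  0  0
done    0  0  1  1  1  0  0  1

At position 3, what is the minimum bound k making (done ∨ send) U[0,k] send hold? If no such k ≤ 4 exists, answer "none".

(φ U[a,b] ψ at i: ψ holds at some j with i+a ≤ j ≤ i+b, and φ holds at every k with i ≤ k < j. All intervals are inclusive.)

2

Need earliest j ≥ 3 with send, and (done ∨ send) at every k in [3,j-1].
  j=3: rhs fails.
  j=4: rhs fails.
  j=5: rhs holds; lhs holds on [3,4]. k = 2.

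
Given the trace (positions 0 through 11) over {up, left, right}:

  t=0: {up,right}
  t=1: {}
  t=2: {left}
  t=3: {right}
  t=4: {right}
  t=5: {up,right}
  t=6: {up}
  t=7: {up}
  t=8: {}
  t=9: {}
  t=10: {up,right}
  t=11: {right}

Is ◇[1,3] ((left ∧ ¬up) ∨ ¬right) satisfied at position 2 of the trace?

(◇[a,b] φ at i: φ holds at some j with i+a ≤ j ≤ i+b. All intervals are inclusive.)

Check ((left ∧ ¬up) ∨ ¬right) at each j in [3,5]:
  j=3: false
  j=4: false
  j=5: false
No position in the window satisfies it → formula fails.

False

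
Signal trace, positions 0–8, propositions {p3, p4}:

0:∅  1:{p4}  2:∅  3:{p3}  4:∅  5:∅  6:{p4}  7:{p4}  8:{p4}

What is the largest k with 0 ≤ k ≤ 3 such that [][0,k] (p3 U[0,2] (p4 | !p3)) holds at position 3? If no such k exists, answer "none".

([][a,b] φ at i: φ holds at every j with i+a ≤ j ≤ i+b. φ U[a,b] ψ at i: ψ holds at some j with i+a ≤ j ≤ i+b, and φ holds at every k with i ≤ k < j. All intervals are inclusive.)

3

(p3 U[0,2] (p4 | !p3)) must hold from j=3 onward; find where it first fails.
  j=3: holds
  j=4: holds
  j=5: holds
  j=6: holds
Holds through j=6; largest k = 3.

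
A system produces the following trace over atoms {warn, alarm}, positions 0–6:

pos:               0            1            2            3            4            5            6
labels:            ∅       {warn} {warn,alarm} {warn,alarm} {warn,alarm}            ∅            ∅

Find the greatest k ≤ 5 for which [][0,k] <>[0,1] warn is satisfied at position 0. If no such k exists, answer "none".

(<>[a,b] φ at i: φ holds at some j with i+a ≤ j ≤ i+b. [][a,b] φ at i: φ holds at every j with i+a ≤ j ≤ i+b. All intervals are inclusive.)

<>[0,1] warn must hold from j=0 onward; find where it first fails.
  j=0: holds
  j=1: holds
  j=2: holds
  j=3: holds
  j=4: holds
  j=5: fails
Holds on [0,4], so largest k = 4.

4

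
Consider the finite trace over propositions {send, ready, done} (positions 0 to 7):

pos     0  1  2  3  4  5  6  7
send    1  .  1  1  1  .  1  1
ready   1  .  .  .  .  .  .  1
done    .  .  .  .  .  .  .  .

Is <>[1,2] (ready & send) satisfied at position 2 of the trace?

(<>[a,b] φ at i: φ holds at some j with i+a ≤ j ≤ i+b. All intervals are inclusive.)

False

Check (ready & send) at each j in [3,4]:
  j=3: false
  j=4: false
No position in the window satisfies it → formula fails.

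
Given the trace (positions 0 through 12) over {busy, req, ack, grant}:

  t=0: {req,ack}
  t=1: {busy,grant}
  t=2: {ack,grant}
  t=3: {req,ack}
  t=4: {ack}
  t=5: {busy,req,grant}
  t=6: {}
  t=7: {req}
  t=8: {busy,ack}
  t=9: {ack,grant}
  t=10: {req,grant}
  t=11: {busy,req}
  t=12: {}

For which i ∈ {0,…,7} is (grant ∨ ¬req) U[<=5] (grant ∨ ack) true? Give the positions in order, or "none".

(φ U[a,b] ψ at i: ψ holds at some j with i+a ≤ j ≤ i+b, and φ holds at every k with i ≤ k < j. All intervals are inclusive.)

Evaluate at each i in [0,7]:
  i=0: ✓ (rhs at j=0)
  i=1: ✓ (rhs at j=1)
  i=2: ✓ (rhs at j=2)
  i=3: ✓ (rhs at j=3)
  i=4: ✓ (rhs at j=4)
  i=5: ✓ (rhs at j=5)
  i=6: ✗ (lhs fails at k=7 before rhs at j=8)
  i=7: ✗ (lhs fails at k=7 before rhs at j=8)

0, 1, 2, 3, 4, 5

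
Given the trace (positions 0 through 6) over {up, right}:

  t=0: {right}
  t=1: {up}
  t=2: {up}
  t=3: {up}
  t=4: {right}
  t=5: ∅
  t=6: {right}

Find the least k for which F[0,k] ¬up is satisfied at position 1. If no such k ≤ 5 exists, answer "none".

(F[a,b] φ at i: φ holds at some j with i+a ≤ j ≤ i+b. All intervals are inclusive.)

Scan j = 1,2,… for ¬up:
  j=1: fails
  j=2: fails
  j=3: fails
  j=4: holds
First hit at j=4, so smallest k = 4-1 = 3.

3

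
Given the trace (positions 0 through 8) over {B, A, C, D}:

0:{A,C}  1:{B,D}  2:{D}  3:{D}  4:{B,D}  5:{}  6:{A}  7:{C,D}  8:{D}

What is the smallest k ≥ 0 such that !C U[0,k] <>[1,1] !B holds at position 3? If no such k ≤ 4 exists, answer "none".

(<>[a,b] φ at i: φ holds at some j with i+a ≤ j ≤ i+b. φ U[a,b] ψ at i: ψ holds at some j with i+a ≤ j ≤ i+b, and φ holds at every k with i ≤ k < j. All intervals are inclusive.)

1

Need earliest j ≥ 3 with <>[1,1] !B, and !C at every k in [3,j-1].
  j=3: rhs fails.
  j=4: rhs holds; lhs holds on [3,3]. k = 1.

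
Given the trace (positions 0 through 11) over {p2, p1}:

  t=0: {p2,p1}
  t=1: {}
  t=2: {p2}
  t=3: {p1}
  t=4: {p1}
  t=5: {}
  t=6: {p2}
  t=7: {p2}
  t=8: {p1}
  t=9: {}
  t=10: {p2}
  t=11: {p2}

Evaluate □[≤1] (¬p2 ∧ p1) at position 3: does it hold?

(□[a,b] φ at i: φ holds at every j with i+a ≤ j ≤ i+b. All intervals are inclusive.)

Check (¬p2 ∧ p1) at every j in [3,4]:
  j=3: true
  j=4: true
All positions satisfy it → formula holds.

Yes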